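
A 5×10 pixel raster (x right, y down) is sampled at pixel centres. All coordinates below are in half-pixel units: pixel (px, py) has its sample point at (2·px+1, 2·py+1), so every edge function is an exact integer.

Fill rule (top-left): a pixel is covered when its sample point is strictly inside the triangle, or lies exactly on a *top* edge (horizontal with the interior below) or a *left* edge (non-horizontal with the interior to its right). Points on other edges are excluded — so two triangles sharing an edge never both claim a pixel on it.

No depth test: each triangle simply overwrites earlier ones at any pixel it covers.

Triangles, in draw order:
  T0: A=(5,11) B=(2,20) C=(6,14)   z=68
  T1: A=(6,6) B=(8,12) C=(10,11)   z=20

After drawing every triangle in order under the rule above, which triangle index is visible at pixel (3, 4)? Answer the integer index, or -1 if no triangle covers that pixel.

T0:
  2·area = 18  (B↔C swapped to make it positive)
  edge (5, 11)→(6, 14): d=(1,3) right/bottom  bias=-1
  edge (6, 14)→(2, 20): d=(-4,6) right/bottom  bias=-1
  edge (2, 20)→(5, 11): d=(3,-9) top-left  bias=+0
    (1,2)@(3, 5): e=[0,54,-36] → .  [on edge]
    (3,2)@(7, 5): e=[-12,30,0] → .  [on edge]
    (2,5)@(5, 11): e=[0,18,0] → .  [on edge]
    (2,6)@(5, 13): e=[2,10,6] → X
    (3,6)@(7, 13): e=[-4,-2,24] → .
    (2,7)@(5, 15): e=[4,2,12] → X
    (3,7)@(7, 15): e=[-2,-10,30] → .
    (1,8)@(3, 17): e=[12,6,0] → X  [on edge]
    (2,8)@(5, 17): e=[6,-6,18] → .
    (3,8)@(7, 17): e=[0,-18,36] → .  [on edge]
    (1,9)@(3, 19): e=[14,-2,6] → .
  covered (3 px):
    . . . . .
    . . . . .
    . . . . .
    . . . . .
    . . . . .
    . . . . .
    . . X . .
    . . X . .
    . X . . .
    . . . . .
T1:
  2·area = 14  (B↔C swapped to make it positive)
  edge (6, 6)→(10, 11): d=(4,5) right/bottom  bias=-1
  edge (10, 11)→(8, 12): d=(-2,1) right/bottom  bias=-1
  edge (8, 12)→(6, 6): d=(-2,-6) top-left  bias=+0
    (2,1)@(5, 3): e=[-7,21,0] → .  [on edge]
    (3,4)@(7, 9): e=[7,7,0] → X  [on edge]
    (4,4)@(9, 9): e=[-3,5,12] → .
    (3,5)@(7, 11): e=[15,3,-4] → .
    (4,5)@(9, 11): e=[5,1,8] → X
    (4,6)@(9, 13): e=[13,-3,4] → .
    (4,7)@(9, 15): e=[21,-7,0] → .  [on edge]
  covered (2 px):
    . . . . .
    . . . . .
    . . . . .
    . . . . .
    . . . X .
    . . . . X
    . . . . .
    . . . . .
    . . . . .
    . . . . .

Z-buffer (winner per pixel, '.' = empty):
  . . . . .
  . . . . .
  . . . . .
  . . . . .
  . . . 1 .
  . . . . 1
  . . 0 . .
  . . 0 . .
  . 0 . . .
  . . . . .

Answer: 1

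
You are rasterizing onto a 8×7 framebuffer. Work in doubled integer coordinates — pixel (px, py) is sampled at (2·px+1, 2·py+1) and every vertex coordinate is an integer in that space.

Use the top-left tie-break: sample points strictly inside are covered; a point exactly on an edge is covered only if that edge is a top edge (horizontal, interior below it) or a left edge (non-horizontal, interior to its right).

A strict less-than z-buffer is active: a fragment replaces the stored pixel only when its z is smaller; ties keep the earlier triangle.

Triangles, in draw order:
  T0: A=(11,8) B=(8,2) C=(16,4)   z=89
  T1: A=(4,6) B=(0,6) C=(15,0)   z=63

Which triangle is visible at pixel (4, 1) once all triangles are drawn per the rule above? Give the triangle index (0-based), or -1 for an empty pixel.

T0:
  2·area = 42
  edge (11, 8)→(8, 2): d=(-3,-6) top-left  bias=+0
  edge (8, 2)→(16, 4): d=(8,2) right/bottom  bias=-1
  edge (16, 4)→(11, 8): d=(-5,4) right/bottom  bias=-1
    (4,1)@(9, 3): e=[3,6,33] → █
    (5,1)@(11, 3): e=[15,2,25] → █
    (6,1)@(13, 3): e=[27,-2,17] → ·
    (4,2)@(9, 5): e=[-3,22,23] → ·
    (5,2)@(11, 5): e=[9,18,15] → █
    (6,2)@(13, 5): e=[21,14,7] → █
    (7,2)@(15, 5): e=[33,10,-1] → ·
    (5,3)@(11, 7): e=[3,34,5] → █
    (6,3)@(13, 7): e=[15,30,-3] → ·
    (5,4)@(11, 9): e=[-3,50,-5] → ·
  covered (5 px):
    · · · · · · · ·
    · · · · █ █ · ·
    · · · · · █ █ ·
    · · · · · █ · ·
    · · · · · · · ·
    · · · · · · · ·
    · · · · · · · ·
T1:
  2·area = 24
  edge (4, 6)→(0, 6): d=(-4,0) right/bottom  bias=-1
  edge (0, 6)→(15, 0): d=(15,-6) top-left  bias=+0
  edge (15, 0)→(4, 6): d=(-11,6) right/bottom  bias=-1
    (6,0)@(13, 1): e=[20,3,1] → █
    (7,0)@(15, 1): e=[20,15,-11] → ·
    (4,1)@(9, 3): e=[12,9,3] → █
    (5,1)@(11, 3): e=[12,21,-9] → ·
    (6,1)@(13, 3): e=[12,33,-21] → ·
    (1,2)@(3, 5): e=[4,3,17] → █
    (2,2)@(5, 5): e=[4,15,5] → █
    (3,2)@(7, 5): e=[4,27,-7] → ·
    (4,2)@(9, 5): e=[4,39,-19] → ·
    (1,3)@(3, 7): e=[-4,33,-5] → ·
    (2,3)@(5, 7): e=[-4,45,-17] → ·
  covered (4 px):
    · · · · · · █ ·
    · · · · █ · · ·
    · █ █ · · · · ·
    · · · · · · · ·
    · · · · · · · ·
    · · · · · · · ·
    · · · · · · · ·

Z-buffer (winner per pixel, '.' = empty):
  . . . . . . 1 .
  . . . . 1 0 . .
  . 1 1 . . 0 0 .
  . . . . . 0 . .
  . . . . . . . .
  . . . . . . . .
  . . . . . . . .

Final: 1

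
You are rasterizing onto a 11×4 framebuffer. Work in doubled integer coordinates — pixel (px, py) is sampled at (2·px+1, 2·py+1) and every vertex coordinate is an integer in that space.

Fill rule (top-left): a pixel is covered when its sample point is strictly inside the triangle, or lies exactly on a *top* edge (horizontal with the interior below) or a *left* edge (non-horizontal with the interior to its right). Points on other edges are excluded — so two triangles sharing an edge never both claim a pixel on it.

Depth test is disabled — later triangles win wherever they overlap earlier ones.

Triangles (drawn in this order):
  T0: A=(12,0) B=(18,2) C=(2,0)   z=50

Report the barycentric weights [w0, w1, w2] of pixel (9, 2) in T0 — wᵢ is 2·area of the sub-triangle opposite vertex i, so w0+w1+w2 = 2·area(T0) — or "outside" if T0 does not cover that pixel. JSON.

T0:
  2·area = 20
  edge (12, 0)→(18, 2): d=(6,2) right/bottom  bias=-1
  edge (18, 2)→(2, 0): d=(-16,-2) top-left  bias=+0
  edge (2, 0)→(12, 0): d=(10,0) top-left  bias=+0
    (5,0)@(11, 1): e=[8,2,10] → █
    (6,0)@(13, 1): e=[4,6,10] → █
    (7,0)@(15, 1): e=[0,10,10] → ·  [on edge]
    (5,1)@(11, 3): e=[20,-30,30] → ·
    (6,1)@(13, 3): e=[16,-26,30] → ·
    (10,1)@(21, 3): e=[0,-10,30] → ·  [on edge]
  covered (2 px):
    · · · · · █ █ · · · ·
    · · · · · · · · · · ·
    · · · · · · · · · · ·
    · · · · · · · · · · ·

Answer: "outside"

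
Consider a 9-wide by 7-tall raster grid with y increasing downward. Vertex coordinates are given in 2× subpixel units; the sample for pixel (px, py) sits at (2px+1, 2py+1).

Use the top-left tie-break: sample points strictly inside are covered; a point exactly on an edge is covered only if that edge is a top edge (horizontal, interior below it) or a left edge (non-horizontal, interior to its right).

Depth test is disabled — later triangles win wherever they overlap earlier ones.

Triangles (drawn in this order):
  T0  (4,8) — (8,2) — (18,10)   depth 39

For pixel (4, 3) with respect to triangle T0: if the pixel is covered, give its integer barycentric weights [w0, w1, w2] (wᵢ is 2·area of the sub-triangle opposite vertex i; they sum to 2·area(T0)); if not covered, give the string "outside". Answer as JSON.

T0:
  2·area = 92
  edge (4, 8)→(8, 2): d=(4,-6) top-left  bias=+0
  edge (8, 2)→(18, 10): d=(10,8) right/bottom  bias=-1
  edge (18, 10)→(4, 8): d=(-14,-2) top-left  bias=+0
    (4,1)@(9, 3): e=[10,2,80] → #
    (5,1)@(11, 3): e=[22,-14,84] → ·
    (3,2)@(7, 5): e=[6,38,48] → #
    (5,2)@(11, 5): e=[30,6,56] → #
    (6,2)@(13, 5): e=[42,-10,60] → ·
    (2,3)@(5, 7): e=[2,74,16] → #
    (6,3)@(13, 7): e=[50,10,32] → #
    (7,3)@(15, 7): e=[62,-6,36] → ·
    (2,4)@(5, 9): e=[10,94,-12] → ·
    (3,4)@(7, 9): e=[22,78,-8] → ·
    (4,4)@(9, 9): e=[34,62,-4] → ·
    (5,4)@(11, 9): e=[46,46,0] → #  [on edge]
  covered (12 px):
    · · · · · · · · ·
    · · · · # · · · ·
    · · · # # # · · ·
    · · # # # # # · ·
    · · · · · # # # ·
    · · · · · · · · ·
    · · · · · · · · ·

Answer: [42,24,26]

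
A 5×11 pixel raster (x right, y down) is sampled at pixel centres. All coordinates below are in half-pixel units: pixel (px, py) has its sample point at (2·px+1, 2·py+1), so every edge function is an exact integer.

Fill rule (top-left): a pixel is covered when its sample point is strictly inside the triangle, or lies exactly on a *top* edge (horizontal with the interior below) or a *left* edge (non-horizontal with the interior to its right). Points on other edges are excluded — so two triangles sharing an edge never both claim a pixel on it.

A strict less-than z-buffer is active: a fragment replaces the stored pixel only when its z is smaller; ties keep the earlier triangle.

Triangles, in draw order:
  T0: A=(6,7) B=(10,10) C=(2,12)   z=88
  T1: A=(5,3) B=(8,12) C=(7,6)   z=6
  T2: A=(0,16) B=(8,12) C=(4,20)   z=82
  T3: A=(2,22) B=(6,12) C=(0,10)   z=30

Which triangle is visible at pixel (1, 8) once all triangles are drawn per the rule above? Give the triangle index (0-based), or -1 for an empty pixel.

T0:
  2·area = 32
  edge (6, 7)→(10, 10): d=(4,3) right/bottom  bias=-1
  edge (10, 10)→(2, 12): d=(-8,2) right/bottom  bias=-1
  edge (2, 12)→(6, 7): d=(4,-5) top-left  bias=+0
    (2,4)@(5, 9): e=[11,18,3] → #
    (3,4)@(7, 9): e=[5,14,13] → #
    (4,4)@(9, 9): e=[-1,10,23] → ·
    (1,5)@(3, 11): e=[25,6,1] → #
    (3,5)@(7, 11): e=[13,-2,21] → ·
    (1,6)@(3, 13): e=[33,-10,9] → ·
    (2,6)@(5, 13): e=[27,-14,19] → ·
  covered (4 px):
    · · · · ·
    · · · · ·
    · · · · ·
    · · · · ·
    · · # # ·
    · # # · ·
    · · · · ·
    · · · · ·
    · · · · ·
    · · · · ·
    · · · · ·
T1:
  2·area = 9  (B↔C swapped to make it positive)
  edge (5, 3)→(7, 6): d=(2,3) right/bottom  bias=-1
  edge (7, 6)→(8, 12): d=(1,6) right/bottom  bias=-1
  edge (8, 12)→(5, 3): d=(-3,-9) top-left  bias=+0
    (2,1)@(5, 3): e=[0,9,0] → ·  [on edge]
    (3,3)@(7, 7): e=[2,1,6] → #
    (4,3)@(9, 7): e=[-4,-11,24] → ·
    (3,4)@(7, 9): e=[6,3,0] → #  [on edge]
    (4,4)@(9, 9): e=[0,-9,18] → ·  [on edge]
    (3,5)@(7, 11): e=[10,5,-6] → ·
    (4,7)@(9, 15): e=[12,-3,0] → ·  [on edge]
  covered (2 px):
    · · · · ·
    · · · · ·
    · · · · ·
    · · · # ·
    · · · # ·
    · · · · ·
    · · · · ·
    · · · · ·
    · · · · ·
    · · · · ·
    · · · · ·
T2:
  2·area = 48
  edge (0, 16)→(8, 12): d=(8,-4) top-left  bias=+0
  edge (8, 12)→(4, 20): d=(-4,8) right/bottom  bias=-1
  edge (4, 20)→(0, 16): d=(-4,-4) top-left  bias=+0
    (3,6)@(7, 13): e=[4,4,40] → #
    (4,6)@(9, 13): e=[12,-12,48] → ·
    (1,7)@(3, 15): e=[4,28,16] → #
    (2,7)@(5, 15): e=[12,12,24] → #
    (3,7)@(7, 15): e=[20,-4,32] → ·
    (0,8)@(1, 17): e=[12,36,0] → #  [on edge]
    (3,8)@(7, 17): e=[36,-12,24] → ·
    (0,9)@(1, 19): e=[28,28,-8] → ·
    (1,9)@(3, 19): e=[36,12,0] → #  [on edge]
    (2,9)@(5, 19): e=[44,-4,8] → ·
    (1,10)@(3, 21): e=[52,4,-8] → ·
    (2,10)@(5, 21): e=[60,-12,0] → ·  [on edge]
  covered (7 px):
    · · · · ·
    · · · · ·
    · · · · ·
    · · · · ·
    · · · · ·
    · · · · ·
    · · · # ·
    · # # · ·
    # # # · ·
    · # · · ·
    · · · · ·
T3:
  2·area = 68  (B↔C swapped to make it positive)
  edge (2, 22)→(0, 10): d=(-2,-12) top-left  bias=+0
  edge (0, 10)→(6, 12): d=(6,2) right/bottom  bias=-1
  edge (6, 12)→(2, 22): d=(-4,10) right/bottom  bias=-1
    (0,5)@(1, 11): e=[10,4,54] → #
    (1,5)@(3, 11): e=[34,0,34] → ·  [on edge]
    (0,6)@(1, 13): e=[6,16,46] → #
    (1,6)@(3, 13): e=[30,12,26] → #
    (2,6)@(5, 13): e=[54,8,6] → #
    (3,6)@(7, 13): e=[78,4,-14] → ·
    (4,6)@(9, 13): e=[102,0,-34] → ·  [on edge]
    (0,7)@(1, 15): e=[2,28,38] → #
    (2,7)@(5, 15): e=[50,20,-2] → ·
    (0,8)@(1, 17): e=[-2,40,30] → ·
    (1,8)@(3, 17): e=[22,36,10] → #
    (2,8)@(5, 17): e=[46,32,-10] → ·
  covered (8 px):
    · · · · ·
    · · · · ·
    · · · · ·
    · · · · ·
    · · · · ·
    # · · · ·
    # # # · ·
    # # · · ·
    · # · · ·
    · # · · ·
    · · · · ·

Z-buffer (winner per pixel, '.' = empty):
  . . . . .
  . . . . .
  . . . . .
  . . . 1 .
  . . 0 1 .
  3 0 0 . .
  3 3 3 2 .
  3 3 2 . .
  2 3 2 . .
  . 3 . . .
  . . . . .

Final: 3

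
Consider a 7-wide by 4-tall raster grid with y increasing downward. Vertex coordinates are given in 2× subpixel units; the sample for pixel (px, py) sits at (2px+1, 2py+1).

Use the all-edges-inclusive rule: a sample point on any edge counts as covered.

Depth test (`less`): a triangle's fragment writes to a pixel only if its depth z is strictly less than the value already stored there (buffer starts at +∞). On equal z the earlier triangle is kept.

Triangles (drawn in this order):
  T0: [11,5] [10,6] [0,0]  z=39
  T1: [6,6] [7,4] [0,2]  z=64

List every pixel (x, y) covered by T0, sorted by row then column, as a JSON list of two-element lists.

T0:
  2·area = 16
  edge (11, 5)→(10, 6): d=(-1,1) inclusive
  edge (10, 6)→(0, 0): d=(-10,-6) inclusive
  edge (0, 0)→(11, 5): d=(11,5) inclusive
    (2,1)@(5, 3): e=[8,0,8] → #  [on edge]
    (3,1)@(7, 3): e=[6,12,-2] → ·
    (6,1)@(13, 3): e=[0,48,-32] → ·  [on edge]
    (2,2)@(5, 5): e=[6,-20,30] → ·
    (4,2)@(9, 5): e=[2,4,10] → #
    (5,2)@(11, 5): e=[0,16,0] → #  [on edge]
    (6,2)@(13, 5): e=[-2,28,-10] → ·
    (4,3)@(9, 7): e=[0,-16,32] → ·  [on edge]
    (5,3)@(11, 7): e=[-2,-4,22] → ·
  covered (3 px):
    · · · · · · ·
    · · # · · · ·
    · · · · # # ·
    · · · · · · ·
T1:
  2·area = 16  (B↔C swapped to make it positive)
  edge (6, 6)→(0, 2): d=(-6,-4) inclusive
  edge (0, 2)→(7, 4): d=(7,2) inclusive
  edge (7, 4)→(6, 6): d=(-1,2) inclusive
    (1,1)@(3, 3): e=[6,1,9] → #
    (2,1)@(5, 3): e=[14,-3,5] → ·
    (1,2)@(3, 5): e=[-6,15,7] → ·
    (2,2)@(5, 5): e=[2,11,3] → #
    (3,2)@(7, 5): e=[10,7,-1] → ·
    (2,3)@(5, 7): e=[-10,25,1] → ·
  covered (2 px):
    · · · · · · ·
    · # · · · · ·
    · · # · · · ·
    · · · · · · ·

Result: [[2,1],[4,2],[5,2]]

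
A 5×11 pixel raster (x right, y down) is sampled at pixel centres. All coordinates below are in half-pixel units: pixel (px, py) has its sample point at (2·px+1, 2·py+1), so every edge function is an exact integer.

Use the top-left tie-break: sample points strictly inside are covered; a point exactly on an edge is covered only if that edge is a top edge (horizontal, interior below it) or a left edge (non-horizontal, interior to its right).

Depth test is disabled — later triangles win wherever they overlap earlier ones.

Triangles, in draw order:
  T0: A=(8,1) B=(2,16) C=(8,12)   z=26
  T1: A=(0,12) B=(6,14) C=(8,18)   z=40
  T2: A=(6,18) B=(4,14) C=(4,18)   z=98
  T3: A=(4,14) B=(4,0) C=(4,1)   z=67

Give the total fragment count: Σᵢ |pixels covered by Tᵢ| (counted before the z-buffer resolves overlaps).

T0:
  2·area = 66  (B↔C swapped to make it positive)
  edge (8, 1)→(8, 12): d=(0,11) right/bottom  bias=-1
  edge (8, 12)→(2, 16): d=(-6,4) right/bottom  bias=-1
  edge (2, 16)→(8, 1): d=(6,-15) top-left  bias=+0
    (3,2)@(7, 5): e=[11,46,9] → #
    (4,2)@(9, 5): e=[-11,38,39] → ·
    (3,3)@(7, 7): e=[11,34,21] → #
    (4,3)@(9, 7): e=[-11,26,51] → ·
    (2,4)@(5, 9): e=[33,30,3] → #
    (4,4)@(9, 9): e=[-11,14,63] → ·
    (2,5)@(5, 11): e=[33,18,15] → #
    (4,5)@(9, 11): e=[-11,2,75] → ·
    (2,6)@(5, 13): e=[33,6,27] → #
    (3,6)@(7, 13): e=[11,-2,57] → ·
    (1,7)@(3, 15): e=[55,2,9] → #
    (2,7)@(5, 15): e=[33,-6,39] → ·
  covered (8 px):
    · · · · ·
    · · · · ·
    · · · # ·
    · · · # ·
    · · # # ·
    · · # # ·
    · · # · ·
    · # · · ·
    · · · · ·
    · · · · ·
    · · · · ·
T1:
  2·area = 20
  edge (0, 12)→(6, 14): d=(6,2) right/bottom  bias=-1
  edge (6, 14)→(8, 18): d=(2,4) right/bottom  bias=-1
  edge (8, 18)→(0, 12): d=(-8,-6) top-left  bias=+0
    (1,6)@(3, 13): e=[0,10,10] → ·  [on edge]
    (2,7)@(5, 15): e=[8,6,6] → #
    (3,7)@(7, 15): e=[4,-2,18] → ·
    (4,7)@(9, 15): e=[0,-10,30] → ·  [on edge]
    (2,8)@(5, 17): e=[20,10,-10] → ·
    (3,8)@(7, 17): e=[16,2,2] → #
    (4,8)@(9, 17): e=[12,-6,14] → ·
    (3,9)@(7, 19): e=[28,6,-14] → ·
  covered (2 px):
    · · · · ·
    · · · · ·
    · · · · ·
    · · · · ·
    · · · · ·
    · · · · ·
    · · · · ·
    · · # · ·
    · · · # ·
    · · · · ·
    · · · · ·
T2:
  2·area = 8  (B↔C swapped to make it positive)
  edge (6, 18)→(4, 18): d=(-2,0) right/bottom  bias=-1
  edge (4, 18)→(4, 14): d=(0,-4) top-left  bias=+0
  edge (4, 14)→(6, 18): d=(2,4) right/bottom  bias=-1
    (2,8)@(5, 17): e=[2,4,2] → #
    (3,8)@(7, 17): e=[2,12,-6] → ·
    (2,9)@(5, 19): e=[-2,4,6] → ·
  covered (1 px):
    · · · · ·
    · · · · ·
    · · · · ·
    · · · · ·
    · · · · ·
    · · · · ·
    · · · · ·
    · · · · ·
    · · # · ·
    · · · · ·
    · · · · ·
T3:
  degenerate (2·area = 0) — covers nothing

Result: 11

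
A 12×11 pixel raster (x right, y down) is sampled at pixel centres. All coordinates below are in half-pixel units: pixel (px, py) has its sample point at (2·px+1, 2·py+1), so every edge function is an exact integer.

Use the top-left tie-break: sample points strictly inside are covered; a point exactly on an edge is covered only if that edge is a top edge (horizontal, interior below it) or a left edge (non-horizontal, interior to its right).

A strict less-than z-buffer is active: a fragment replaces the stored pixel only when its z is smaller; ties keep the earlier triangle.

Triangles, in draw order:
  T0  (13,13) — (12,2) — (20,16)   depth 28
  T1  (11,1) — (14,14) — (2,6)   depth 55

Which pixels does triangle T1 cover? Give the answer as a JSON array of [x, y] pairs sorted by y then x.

T0:
  2·area = 74
  edge (13, 13)→(12, 2): d=(-1,-11) top-left  bias=+0
  edge (12, 2)→(20, 16): d=(8,14) right/bottom  bias=-1
  edge (20, 16)→(13, 13): d=(-7,-3) top-left  bias=+0
    (6,2)@(13, 5): e=[8,10,56] → #
    (7,2)@(15, 5): e=[30,-18,62] → ·
    (6,3)@(13, 7): e=[6,26,42] → #
    (7,3)@(15, 7): e=[28,-2,48] → ·
    (6,4)@(13, 9): e=[4,42,28] → #
    (7,4)@(15, 9): e=[26,14,34] → #
    (8,4)@(17, 9): e=[48,-14,40] → ·
    (6,5)@(13, 11): e=[2,58,14] → #
    (8,5)@(17, 11): e=[46,2,26] → #
    (9,5)@(19, 11): e=[68,-26,32] → ·
    (6,6)@(13, 13): e=[0,74,0] → #  [on edge]
    (9,6)@(19, 13): e=[66,-10,18] → ·
  covered (11 px):
    · · · · · · · · · · · ·
    · · · · · · · · · · · ·
    · · · · · · # · · · · ·
    · · · · · · # · · · · ·
    · · · · · · # # · · · ·
    · · · · · · # # # · · ·
    · · · · · · # # # · · ·
    · · · · · · · · · # · ·
    · · · · · · · · · · · ·
    · · · · · · · · · · · ·
    · · · · · · · · · · · ·
T1:
  2·area = 132
  edge (11, 1)→(14, 14): d=(3,13) right/bottom  bias=-1
  edge (14, 14)→(2, 6): d=(-12,-8) top-left  bias=+0
  edge (2, 6)→(11, 1): d=(9,-5) top-left  bias=+0
    (5,0)@(11, 1): e=[0,132,0] → ·  [on edge]
    (4,1)@(9, 3): e=[32,92,8] → #
    (5,1)@(11, 3): e=[6,108,18] → #
    (6,1)@(13, 3): e=[-20,124,28] → ·
    (2,2)@(5, 5): e=[90,36,6] → #
    (3,2)@(7, 5): e=[64,52,16] → #
    (6,2)@(13, 5): e=[-14,100,46] → ·
    (2,3)@(5, 7): e=[96,12,24] → #
    (6,3)@(13, 7): e=[-8,76,64] → ·
    (2,4)@(5, 9): e=[102,-12,42] → ·
    (3,4)@(7, 9): e=[76,4,52] → #
    (6,4)@(13, 9): e=[-2,52,82] → ·
  covered (16 px):
    · · · · · · · · · · · ·
    · · · · # # · · · · · ·
    · · # # # # · · · · · ·
    · · # # # # · · · · · ·
    · · · # # # · · · · · ·
    · · · · · # # · · · · ·
    · · · · · · # · · · · ·
    · · · · · · · · · · · ·
    · · · · · · · · · · · ·
    · · · · · · · · · · · ·
    · · · · · · · · · · · ·

Final: [[4,1],[5,1],[2,2],[3,2],[4,2],[5,2],[2,3],[3,3],[4,3],[5,3],[3,4],[4,4],[5,4],[5,5],[6,5],[6,6]]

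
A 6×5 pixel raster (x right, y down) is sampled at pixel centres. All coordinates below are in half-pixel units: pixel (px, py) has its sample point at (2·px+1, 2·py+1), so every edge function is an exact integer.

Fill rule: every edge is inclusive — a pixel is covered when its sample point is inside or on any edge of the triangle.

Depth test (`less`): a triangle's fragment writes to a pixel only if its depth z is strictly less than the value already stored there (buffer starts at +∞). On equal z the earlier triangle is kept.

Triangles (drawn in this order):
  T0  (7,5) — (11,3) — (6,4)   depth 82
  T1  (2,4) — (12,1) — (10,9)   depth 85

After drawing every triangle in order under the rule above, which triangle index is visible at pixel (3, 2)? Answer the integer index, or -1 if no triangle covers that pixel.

T0:
  2·area = 6  (B↔C swapped to make it positive)
  edge (7, 5)→(6, 4): d=(-1,-1) inclusive
  edge (6, 4)→(11, 3): d=(5,-1) inclusive
  edge (11, 3)→(7, 5): d=(-4,2) inclusive
    (1,0)@(3, 1): e=[0,-18,24] → ·  [on edge]
    (2,1)@(5, 3): e=[0,-6,12] → ·  [on edge]
    (5,1)@(11, 3): e=[6,0,0] → #  [on edge]
    (0,2)@(1, 5): e=[-6,0,12] → ·  [on edge]
    (3,2)@(7, 5): e=[0,6,0] → #  [on edge]
    (4,2)@(9, 5): e=[2,8,-4] → ·
    (5,2)@(11, 5): e=[4,10,-8] → ·
    (1,3)@(3, 7): e=[-6,12,0] → ·  [on edge]
    (3,3)@(7, 7): e=[-2,16,-8] → ·
    (4,3)@(9, 7): e=[0,18,-12] → ·  [on edge]
    (5,4)@(11, 9): e=[0,30,-24] → ·  [on edge]
  covered (2 px):
    · · · · · ·
    · · · · · #
    · · · # · ·
    · · · · · ·
    · · · · · ·
T1:
  2·area = 74
  edge (2, 4)→(12, 1): d=(10,-3) inclusive
  edge (12, 1)→(10, 9): d=(-2,8) inclusive
  edge (10, 9)→(2, 4): d=(-8,-5) inclusive
    (3,1)@(7, 3): e=[5,36,33] → #
    (4,1)@(9, 3): e=[11,20,43] → #
    (5,1)@(11, 3): e=[17,4,53] → #
    (2,2)@(5, 5): e=[19,48,7] → #
    (5,2)@(11, 5): e=[37,0,37] → #  [on edge]
    (2,3)@(5, 7): e=[39,44,-9] → ·
    (3,3)@(7, 7): e=[45,28,1] → #
    (5,3)@(11, 7): e=[57,-4,21] → ·
    (3,4)@(7, 9): e=[65,24,-15] → ·
    (4,4)@(9, 9): e=[71,8,-5] → ·
  covered (9 px):
    · · · · · ·
    · · · # # #
    · · # # # #
    · · · # # ·
    · · · · · ·

Z-buffer (winner per pixel, '.' = empty):
  . . . . . .
  . . . 1 1 0
  . . 1 0 1 1
  . . . 1 1 .
  . . . . . .

Final: 0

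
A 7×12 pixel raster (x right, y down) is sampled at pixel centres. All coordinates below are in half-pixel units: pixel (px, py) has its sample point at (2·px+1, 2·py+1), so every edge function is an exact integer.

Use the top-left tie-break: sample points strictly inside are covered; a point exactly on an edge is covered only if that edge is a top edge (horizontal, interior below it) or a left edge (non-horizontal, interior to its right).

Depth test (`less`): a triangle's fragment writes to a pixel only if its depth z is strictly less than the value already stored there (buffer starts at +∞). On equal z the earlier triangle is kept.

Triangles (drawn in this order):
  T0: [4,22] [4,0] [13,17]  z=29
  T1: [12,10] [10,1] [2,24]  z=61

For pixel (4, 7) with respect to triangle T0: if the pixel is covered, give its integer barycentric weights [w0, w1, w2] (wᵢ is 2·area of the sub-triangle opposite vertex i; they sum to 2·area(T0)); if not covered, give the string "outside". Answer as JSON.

T0:
  2·area = 198
  edge (4, 22)→(4, 0): d=(0,-22) top-left  bias=+0
  edge (4, 0)→(13, 17): d=(9,17) right/bottom  bias=-1
  edge (13, 17)→(4, 22): d=(-9,5) right/bottom  bias=-1
    (2,1)@(5, 3): e=[22,10,166] → █
    (3,1)@(7, 3): e=[66,-24,156] → ·
    (2,2)@(5, 5): e=[22,28,148] → █
    (3,2)@(7, 5): e=[66,-6,138] → ·
    (2,3)@(5, 7): e=[22,46,130] → █
    (3,3)@(7, 7): e=[66,12,120] → █
    (4,3)@(9, 7): e=[110,-22,110] → ·
    (2,4)@(5, 9): e=[22,64,112] → █
    (4,4)@(9, 9): e=[110,-4,92] → ·
    (2,5)@(5, 11): e=[22,82,94] → █
    (4,5)@(9, 11): e=[110,14,74] → █
    (5,5)@(11, 11): e=[154,-20,64] → ·
    (6,8)@(13, 17): e=[198,0,0] → ·  [on edge]
  covered (24 px):
    · · · · · · ·
    · · █ · · · ·
    · · █ · · · ·
    · · █ █ · · ·
    · · █ █ · · ·
    · · █ █ █ · ·
    · · █ █ █ · ·
    · · █ █ █ █ ·
    · · █ █ █ █ ·
    · · █ █ █ · ·
    · · █ · · · ·
    · · · · · · ·
T1:
  2·area = 118  (B↔C swapped to make it positive)
  edge (12, 10)→(2, 24): d=(-10,14) right/bottom  bias=-1
  edge (2, 24)→(10, 1): d=(8,-23) top-left  bias=+0
  edge (10, 1)→(12, 10): d=(2,9) right/bottom  bias=-1
    (4,2)@(9, 5): e=[92,9,17] → █
    (5,2)@(11, 5): e=[64,55,-1] → ·
    (4,3)@(9, 7): e=[72,25,21] → █
    (5,3)@(11, 7): e=[44,71,3] → █
    (6,3)@(13, 7): e=[16,117,-15] → ·
    (4,4)@(9, 9): e=[52,41,25] → █
    (6,4)@(13, 9): e=[-4,133,-11] → ·
    (3,5)@(7, 11): e=[60,11,47] → █
    (6,5)@(13, 11): e=[-24,149,-7] → ·
    (3,6)@(7, 13): e=[40,27,51] → █
    (5,6)@(11, 13): e=[-16,119,15] → ·
    (3,7)@(7, 15): e=[20,43,55] → █
    (3,8)@(7, 17): e=[0,59,59] → ·  [on edge]
  covered (13 px):
    · · · · · · ·
    · · · · · · ·
    · · · · █ · ·
    · · · · █ █ ·
    · · · · █ █ ·
    · · · █ █ █ ·
    · · · █ █ · ·
    · · · █ · · ·
    · · █ · · · ·
    · · █ · · · ·
    · · · · · · ·
    · · · · · · ·

Final: [50,38,110]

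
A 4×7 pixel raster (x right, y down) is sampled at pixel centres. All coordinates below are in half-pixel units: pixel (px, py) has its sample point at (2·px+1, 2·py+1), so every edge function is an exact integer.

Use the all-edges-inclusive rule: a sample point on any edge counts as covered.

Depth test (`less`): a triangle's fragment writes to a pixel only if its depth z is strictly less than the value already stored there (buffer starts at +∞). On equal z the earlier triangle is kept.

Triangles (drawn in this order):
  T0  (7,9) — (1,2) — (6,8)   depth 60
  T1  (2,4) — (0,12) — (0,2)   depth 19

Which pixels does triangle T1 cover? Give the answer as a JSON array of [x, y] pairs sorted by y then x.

T0:
  2·area = 1  (B↔C swapped to make it positive)
  edge (7, 9)→(6, 8): d=(-1,-1) inclusive
  edge (6, 8)→(1, 2): d=(-5,-6) inclusive
  edge (1, 2)→(7, 9): d=(6,7) inclusive
    (0,1)@(1, 3): e=[0,-5,6] → .  [on edge]
    (1,2)@(3, 5): e=[0,-3,4] → .  [on edge]
    (2,3)@(5, 7): e=[0,-1,2] → .  [on edge]
    (3,4)@(7, 9): e=[0,1,0] → X  [on edge]
    (3,5)@(7, 11): e=[-2,-9,12] → .
  covered (1 px):
    . . . .
    . . . .
    . . . .
    . . . .
    . . . X
    . . . .
    . . . .
T1:
  2·area = 20
  edge (2, 4)→(0, 12): d=(-2,8) inclusive
  edge (0, 12)→(0, 2): d=(0,-10) inclusive
  edge (0, 2)→(2, 4): d=(2,2) inclusive
    (0,1)@(1, 3): e=[10,10,0] → X  [on edge]
    (1,1)@(3, 3): e=[-6,30,-4] → .
    (0,2)@(1, 5): e=[6,10,4] → X
    (1,2)@(3, 5): e=[-10,30,0] → .  [on edge]
    (0,3)@(1, 7): e=[2,10,8] → X
    (1,3)@(3, 7): e=[-14,30,4] → .
    (2,3)@(5, 7): e=[-30,50,0] → .  [on edge]
    (0,4)@(1, 9): e=[-2,10,12] → .
    (3,4)@(7, 9): e=[-50,70,0] → .  [on edge]
  covered (3 px):
    . . . .
    X . . .
    X . . .
    X . . .
    . . . .
    . . . .
    . . . .

Answer: [[0,1],[0,2],[0,3]]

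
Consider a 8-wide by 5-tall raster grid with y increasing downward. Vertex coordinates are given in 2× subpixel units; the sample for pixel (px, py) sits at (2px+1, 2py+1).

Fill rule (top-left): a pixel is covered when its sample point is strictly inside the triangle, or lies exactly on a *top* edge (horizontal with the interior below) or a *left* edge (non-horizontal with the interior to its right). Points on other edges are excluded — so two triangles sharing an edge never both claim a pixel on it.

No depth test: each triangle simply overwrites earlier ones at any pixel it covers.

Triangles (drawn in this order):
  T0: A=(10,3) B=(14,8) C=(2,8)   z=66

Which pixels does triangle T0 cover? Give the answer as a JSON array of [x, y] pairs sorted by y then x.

T0:
  2·area = 60
  edge (10, 3)→(14, 8): d=(4,5) right/bottom  bias=-1
  edge (14, 8)→(2, 8): d=(-12,0) right/bottom  bias=-1
  edge (2, 8)→(10, 3): d=(8,-5) top-left  bias=+0
    (3,2)@(7, 5): e=[23,36,1] → X
    (4,2)@(9, 5): e=[13,36,11] → X
    (5,2)@(11, 5): e=[3,36,21] → X
    (6,2)@(13, 5): e=[-7,36,31] → .
    (2,3)@(5, 7): e=[41,12,7] → X
    (6,3)@(13, 7): e=[1,12,47] → X
    (7,3)@(15, 7): e=[-9,12,57] → .
    (2,4)@(5, 9): e=[49,-12,23] → .
    (3,4)@(7, 9): e=[39,-12,33] → .
    (4,4)@(9, 9): e=[29,-12,43] → .
    (5,4)@(11, 9): e=[19,-12,53] → .
    (6,4)@(13, 9): e=[9,-12,63] → .
  covered (8 px):
    . . . . . . . .
    . . . . . . . .
    . . . X X X . .
    . . X X X X X .
    . . . . . . . .

Result: [[3,2],[4,2],[5,2],[2,3],[3,3],[4,3],[5,3],[6,3]]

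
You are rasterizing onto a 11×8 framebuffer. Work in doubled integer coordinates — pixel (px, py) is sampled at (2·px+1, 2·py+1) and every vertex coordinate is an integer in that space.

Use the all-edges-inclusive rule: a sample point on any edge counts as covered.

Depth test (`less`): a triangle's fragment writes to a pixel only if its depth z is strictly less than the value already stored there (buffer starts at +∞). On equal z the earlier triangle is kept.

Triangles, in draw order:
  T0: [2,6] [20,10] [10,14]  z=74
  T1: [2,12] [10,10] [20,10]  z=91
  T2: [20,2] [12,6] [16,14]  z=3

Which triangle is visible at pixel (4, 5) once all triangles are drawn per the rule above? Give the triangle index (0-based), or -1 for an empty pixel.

T0:
  2·area = 112
  edge (2, 6)→(20, 10): d=(18,4) inclusive
  edge (20, 10)→(10, 14): d=(-10,4) inclusive
  edge (10, 14)→(2, 6): d=(-8,-8) inclusive
    (0,2)@(1, 5): e=[-14,126,0] → .  [on edge]
    (1,3)@(3, 7): e=[14,98,0] → X  [on edge]
    (2,3)@(5, 7): e=[6,90,16] → X
    (3,3)@(7, 7): e=[-2,82,32] → .
    (1,4)@(3, 9): e=[50,78,-16] → .
    (2,4)@(5, 9): e=[42,70,0] → X  [on edge]
    (3,4)@(7, 9): e=[34,62,16] → X
    (4,4)@(9, 9): e=[26,54,32] → X
    (5,4)@(11, 9): e=[18,46,48] → X
    (6,4)@(13, 9): e=[10,38,64] → X
    (7,4)@(15, 9): e=[2,30,80] → X
    (8,4)@(17, 9): e=[-6,22,96] → .
    (3,5)@(7, 11): e=[70,42,0] → X  [on edge]
    (4,6)@(9, 13): e=[98,14,0] → X  [on edge]
    (5,7)@(11, 15): e=[126,-14,0] → .  [on edge]
  covered (16 px):
    . . . . . . . . . . .
    . . . . . . . . . . .
    . . . . . . . . . . .
    . X X . . . . . . . .
    . . X X X X X X . . .
    . . . X X X X X X . .
    . . . . X X . . . . .
    . . . . . . . . . . .
T1:
  2·area = 20
  edge (2, 12)→(10, 10): d=(8,-2) inclusive
  edge (10, 10)→(20, 10): d=(10,0) inclusive
  edge (20, 10)→(2, 12): d=(-18,2) inclusive
    (3,5)@(7, 11): e=[2,10,8] → X
    (4,5)@(9, 11): e=[6,10,4] → X
    (5,5)@(11, 11): e=[10,10,0] → X  [on edge]
    (6,5)@(13, 11): e=[14,10,-4] → .
    (3,6)@(7, 13): e=[18,30,-28] → .
    (4,6)@(9, 13): e=[22,30,-32] → .
    (5,6)@(11, 13): e=[26,30,-36] → .
  covered (3 px):
    . . . . . . . . . . .
    . . . . . . . . . . .
    . . . . . . . . . . .
    . . . . . . . . . . .
    . . . . . . . . . . .
    . . . X X X . . . . .
    . . . . . . . . . . .
    . . . . . . . . . . .
T2:
  2·area = 80  (B↔C swapped to make it positive)
  edge (20, 2)→(16, 14): d=(-4,12) inclusive
  edge (16, 14)→(12, 6): d=(-4,-8) inclusive
  edge (12, 6)→(20, 2): d=(8,-4) inclusive
    (9,1)@(19, 3): e=[8,68,4] → X
    (10,1)@(21, 3): e=[-16,84,12] → .
    (7,2)@(15, 5): e=[48,28,4] → X
    (8,2)@(17, 5): e=[24,44,12] → X
    (9,2)@(19, 5): e=[0,60,20] → X  [on edge]
    (10,2)@(21, 5): e=[-24,76,28] → .
    (6,3)@(13, 7): e=[64,4,12] → X
    (9,3)@(19, 7): e=[-8,52,36] → .
    (6,4)@(13, 9): e=[56,-4,28] → .
    (7,4)@(15, 9): e=[32,12,36] → X
    (9,4)@(19, 9): e=[-16,44,52] → .
    (7,5)@(15, 11): e=[24,4,52] → X
    (8,5)@(17, 11): e=[0,20,60] → X  [on edge]
  covered (11 px):
    . . . . . . . . . . .
    . . . . . . . . . X .
    . . . . . . . X X X .
    . . . . . . X X X . .
    . . . . . . . X X . .
    . . . . . . . X X . .
    . . . . . . . . . . .
    . . . . . . . . . . .

Z-buffer (winner per pixel, '.' = empty):
  . . . . . . . . . . .
  . . . . . . . . . 2 .
  . . . . . . . 2 2 2 .
  . 0 0 . . . 2 2 2 . .
  . . 0 0 0 0 0 2 2 . .
  . . . 0 0 0 0 2 2 . .
  . . . . 0 0 . . . . .
  . . . . . . . . . . .

Answer: 0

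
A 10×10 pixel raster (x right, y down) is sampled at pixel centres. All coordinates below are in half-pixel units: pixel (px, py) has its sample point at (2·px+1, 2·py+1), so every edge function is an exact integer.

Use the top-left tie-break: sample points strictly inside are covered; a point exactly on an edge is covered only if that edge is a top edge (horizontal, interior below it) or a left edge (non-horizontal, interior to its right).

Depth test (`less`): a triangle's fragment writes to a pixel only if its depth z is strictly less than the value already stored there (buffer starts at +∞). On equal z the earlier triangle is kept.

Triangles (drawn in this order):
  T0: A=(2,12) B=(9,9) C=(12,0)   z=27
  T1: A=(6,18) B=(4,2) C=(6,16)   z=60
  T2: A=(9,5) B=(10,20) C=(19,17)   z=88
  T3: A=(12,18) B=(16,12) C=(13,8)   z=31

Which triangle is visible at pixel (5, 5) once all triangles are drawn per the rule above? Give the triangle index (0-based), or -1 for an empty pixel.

T0:
  2·area = 54  (B↔C swapped to make it positive)
  edge (2, 12)→(12, 0): d=(10,-12) top-left  bias=+0
  edge (12, 0)→(9, 9): d=(-3,9) right/bottom  bias=-1
  edge (9, 9)→(2, 12): d=(-7,3) right/bottom  bias=-1
    (5,1)@(11, 3): e=[18,0,36] → .  [on edge]
    (4,2)@(9, 5): e=[14,12,28] → X
    (5,2)@(11, 5): e=[38,-6,22] → .
    (3,3)@(7, 7): e=[10,24,20] → X
    (5,3)@(11, 7): e=[58,-12,8] → .
    (2,4)@(5, 9): e=[6,36,12] → X
    (4,4)@(9, 9): e=[54,0,0] → .  [on edge]
    (1,5)@(3, 11): e=[2,48,4] → X
    (2,5)@(5, 11): e=[26,30,-2] → .
    (3,5)@(7, 11): e=[50,12,-8] → .
    (1,6)@(3, 13): e=[22,42,-10] → .
    (3,7)@(7, 15): e=[90,0,-36] → .  [on edge]
  covered (6 px):
    . . . . . . . . . .
    . . . . . . . . . .
    . . . . X . . . . .
    . . . X X . . . . .
    . . X X . . . . . .
    . X . . . . . . . .
    . . . . . . . . . .
    . . . . . . . . . .
    . . . . . . . . . .
    . . . . . . . . . .
T1:
  2·area = 4
  edge (6, 18)→(4, 2): d=(-2,-16) top-left  bias=+0
  edge (4, 2)→(6, 16): d=(2,14) right/bottom  bias=-1
  edge (6, 16)→(6, 18): d=(0,2) right/bottom  bias=-1
    (2,4)@(5, 9): e=[2,0,2] → .  [on edge]
  covered (0 px):
    . . . . . . . . . .
    . . . . . . . . . .
    . . . . . . . . . .
    . . . . . . . . . .
    . . . . . . . . . .
    . . . . . . . . . .
    . . . . . . . . . .
    . . . . . . . . . .
    . . . . . . . . . .
    . . . . . . . . . .
T2:
  2·area = 138  (B↔C swapped to make it positive)
  edge (9, 5)→(19, 17): d=(10,12) right/bottom  bias=-1
  edge (19, 17)→(10, 20): d=(-9,3) right/bottom  bias=-1
  edge (10, 20)→(9, 5): d=(-1,-15) top-left  bias=+0
    (4,2)@(9, 5): e=[0,138,0] → .  [on edge]
    (5,4)@(11, 9): e=[16,96,26] → X
    (6,4)@(13, 9): e=[-8,90,56] → .
    (5,5)@(11, 11): e=[36,78,24] → X
    (6,5)@(13, 11): e=[12,72,54] → X
    (7,5)@(15, 11): e=[-12,66,84] → .
    (5,6)@(11, 13): e=[56,60,22] → X
    (7,6)@(15, 13): e=[8,48,82] → X
    (8,6)@(17, 13): e=[-16,42,112] → .
    (5,7)@(11, 15): e=[76,42,20] → X
    (8,7)@(17, 15): e=[4,24,110] → X
    (9,7)@(19, 15): e=[-20,18,140] → .
    (9,8)@(19, 17): e=[0,0,138] → .  [on edge]
    (6,9)@(13, 19): e=[92,0,46] → .  [on edge]
  covered (15 px):
    . . . . . . . . . .
    . . . . . . . . . .
    . . . . . . . . . .
    . . . . . . . . . .
    . . . . . X . . . .
    . . . . . X X . . .
    . . . . . X X X . .
    . . . . . X X X X .
    . . . . . X X X X .
    . . . . . X . . . .
T3:
  2·area = 34  (B↔C swapped to make it positive)
  edge (12, 18)→(13, 8): d=(1,-10) top-left  bias=+0
  edge (13, 8)→(16, 12): d=(3,4) right/bottom  bias=-1
  edge (16, 12)→(12, 18): d=(-4,6) right/bottom  bias=-1
    (6,4)@(13, 9): e=[1,3,30] → X
    (7,4)@(15, 9): e=[21,-5,18] → .
    (6,5)@(13, 11): e=[3,9,22] → X
    (7,5)@(15, 11): e=[23,1,10] → X
    (8,5)@(17, 11): e=[43,-7,-2] → .
    (6,6)@(13, 13): e=[5,15,14] → X
    (8,6)@(17, 13): e=[45,-1,-10] → .
    (6,7)@(13, 15): e=[7,21,6] → X
    (7,7)@(15, 15): e=[27,13,-6] → .
    (6,8)@(13, 17): e=[9,27,-2] → .
  covered (6 px):
    . . . . . . . . . .
    . . . . . . . . . .
    . . . . . . . . . .
    . . . . . . . . . .
    . . . . . . X . . .
    . . . . . . X X . .
    . . . . . . X X . .
    . . . . . . X . . .
    . . . . . . . . . .
    . . . . . . . . . .

Z-buffer (winner per pixel, '.' = empty):
  . . . . . . . . . .
  . . . . . . . . . .
  . . . . 0 . . . . .
  . . . 0 0 . . . . .
  . . 0 0 . 2 3 . . .
  . 0 . . . 2 3 3 . .
  . . . . . 2 3 3 . .
  . . . . . 2 3 2 2 .
  . . . . . 2 2 2 2 .
  . . . . . 2 . . . .

Result: 2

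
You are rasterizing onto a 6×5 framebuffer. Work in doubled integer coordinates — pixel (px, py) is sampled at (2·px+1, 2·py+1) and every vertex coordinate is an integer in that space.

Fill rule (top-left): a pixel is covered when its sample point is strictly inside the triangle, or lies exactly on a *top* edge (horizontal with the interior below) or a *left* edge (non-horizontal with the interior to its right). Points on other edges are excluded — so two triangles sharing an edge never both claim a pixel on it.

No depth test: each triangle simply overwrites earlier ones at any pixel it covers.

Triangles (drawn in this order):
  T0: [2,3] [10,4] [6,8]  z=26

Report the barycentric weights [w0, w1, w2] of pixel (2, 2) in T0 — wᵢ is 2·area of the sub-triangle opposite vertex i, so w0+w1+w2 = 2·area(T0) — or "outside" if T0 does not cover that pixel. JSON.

T0:
  2·area = 36
  edge (2, 3)→(10, 4): d=(8,1) right/bottom  bias=-1
  edge (10, 4)→(6, 8): d=(-4,4) right/bottom  bias=-1
  edge (6, 8)→(2, 3): d=(-4,-5) top-left  bias=+0
    (5,1)@(11, 3): e=[-9,0,45] → ·  [on edge]
    (2,2)@(5, 5): e=[13,16,7] → █
    (3,2)@(7, 5): e=[11,8,17] → █
    (4,2)@(9, 5): e=[9,0,27] → ·  [on edge]
    (2,3)@(5, 7): e=[29,8,-1] → ·
    (3,3)@(7, 7): e=[27,0,9] → ·  [on edge]
    (2,4)@(5, 9): e=[45,0,-9] → ·  [on edge]
  covered (2 px):
    · · · · · ·
    · · · · · ·
    · · █ █ · ·
    · · · · · ·
    · · · · · ·

Answer: [16,7,13]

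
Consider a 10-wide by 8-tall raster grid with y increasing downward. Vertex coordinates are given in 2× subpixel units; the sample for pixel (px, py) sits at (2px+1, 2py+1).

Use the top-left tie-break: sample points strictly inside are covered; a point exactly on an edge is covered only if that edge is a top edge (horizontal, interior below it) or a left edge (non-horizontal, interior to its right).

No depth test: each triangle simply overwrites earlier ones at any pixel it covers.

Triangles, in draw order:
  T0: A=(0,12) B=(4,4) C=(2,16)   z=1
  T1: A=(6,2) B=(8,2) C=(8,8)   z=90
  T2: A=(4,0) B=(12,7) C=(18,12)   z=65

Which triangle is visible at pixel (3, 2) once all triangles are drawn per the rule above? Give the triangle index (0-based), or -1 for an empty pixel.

T0:
  2·area = 32
  edge (0, 12)→(4, 4): d=(4,-8) top-left  bias=+0
  edge (4, 4)→(2, 16): d=(-2,12) right/bottom  bias=-1
  edge (2, 16)→(0, 12): d=(-2,-4) top-left  bias=+0
    (1,3)@(3, 7): e=[4,6,22] → █
    (2,3)@(5, 7): e=[20,-18,30] → ·
    (1,4)@(3, 9): e=[12,2,18] → █
    (2,4)@(5, 9): e=[28,-22,26] → ·
    (0,5)@(1, 11): e=[4,22,6] → █
    (1,5)@(3, 11): e=[20,-2,14] → ·
    (0,6)@(1, 13): e=[12,18,2] → █
    (1,6)@(3, 13): e=[28,-6,10] → ·
    (0,7)@(1, 15): e=[20,14,-2] → ·
  covered (4 px):
    · · · · · · · · · ·
    · · · · · · · · · ·
    · · · · · · · · · ·
    · █ · · · · · · · ·
    · █ · · · · · · · ·
    █ · · · · · · · · ·
    █ · · · · · · · · ·
    · · · · · · · · · ·
T1:
  2·area = 12
  edge (6, 2)→(8, 2): d=(2,0) top-left  bias=+0
  edge (8, 2)→(8, 8): d=(0,6) right/bottom  bias=-1
  edge (8, 8)→(6, 2): d=(-2,-6) top-left  bias=+0
    (3,1)@(7, 3): e=[2,6,4] → █
    (4,1)@(9, 3): e=[2,-6,16] → ·
    (3,2)@(7, 5): e=[6,6,0] → █  [on edge]
    (4,2)@(9, 5): e=[6,-6,12] → ·
    (3,3)@(7, 7): e=[10,6,-4] → ·
    (4,5)@(9, 11): e=[18,-6,0] → ·  [on edge]
  covered (2 px):
    · · · · · · · · · ·
    · · · █ · · · · · ·
    · · · █ · · · · · ·
    · · · · · · · · · ·
    · · · · · · · · · ·
    · · · · · · · · · ·
    · · · · · · · · · ·
    · · · · · · · · · ·
T2:
  2·area = 2  (B↔C swapped to make it positive)
  edge (4, 0)→(18, 12): d=(14,12) right/bottom  bias=-1
  edge (18, 12)→(12, 7): d=(-6,-5) top-left  bias=+0
  edge (12, 7)→(4, 0): d=(-8,-7) top-left  bias=+0
  covered (0 px):
    · · · · · · · · · ·
    · · · · · · · · · ·
    · · · · · · · · · ·
    · · · · · · · · · ·
    · · · · · · · · · ·
    · · · · · · · · · ·
    · · · · · · · · · ·
    · · · · · · · · · ·

Z-buffer (winner per pixel, '.' = empty):
  . . . . . . . . . .
  . . . 1 . . . . . .
  . . . 1 . . . . . .
  . 0 . . . . . . . .
  . 0 . . . . . . . .
  0 . . . . . . . . .
  0 . . . . . . . . .
  . . . . . . . . . .

Result: 1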